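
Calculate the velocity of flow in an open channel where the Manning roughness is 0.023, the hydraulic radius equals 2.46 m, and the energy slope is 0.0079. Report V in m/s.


Manning's equation gives V = (1/n) * R^(2/3) * S^(1/2).
First, compute R^(2/3) = 2.46^(2/3) = 1.8223.
Next, S^(1/2) = 0.0079^(1/2) = 0.088882.
Then 1/n = 1/0.023 = 43.48.
V = 43.48 * 1.8223 * 0.088882 = 7.0422 m/s.

7.0422


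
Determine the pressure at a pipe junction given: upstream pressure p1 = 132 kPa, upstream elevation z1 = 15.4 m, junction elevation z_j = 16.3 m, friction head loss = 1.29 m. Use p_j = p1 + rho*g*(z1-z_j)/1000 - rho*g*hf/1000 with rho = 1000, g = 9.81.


Junction pressure: p_j = p1 + rho*g*(z1 - z_j)/1000 - rho*g*hf/1000.
Elevation term = 1000*9.81*(15.4 - 16.3)/1000 = -8.829 kPa.
Friction term = 1000*9.81*1.29/1000 = 12.655 kPa.
p_j = 132 + -8.829 - 12.655 = 110.52 kPa.

110.52


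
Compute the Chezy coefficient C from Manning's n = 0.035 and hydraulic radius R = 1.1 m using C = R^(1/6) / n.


The Chezy coefficient relates to Manning's n through C = R^(1/6) / n.
R^(1/6) = 1.1^(1/6) = 1.016012.
C = 1.016012 / 0.035 = 29.03 m^(1/2)/s.

29.03


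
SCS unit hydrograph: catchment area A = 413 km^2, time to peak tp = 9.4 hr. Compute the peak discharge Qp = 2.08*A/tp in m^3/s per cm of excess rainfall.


SCS formula: Qp = 2.08 * A / tp.
Qp = 2.08 * 413 / 9.4
   = 859.04 / 9.4
   = 91.39 m^3/s per cm.

91.39


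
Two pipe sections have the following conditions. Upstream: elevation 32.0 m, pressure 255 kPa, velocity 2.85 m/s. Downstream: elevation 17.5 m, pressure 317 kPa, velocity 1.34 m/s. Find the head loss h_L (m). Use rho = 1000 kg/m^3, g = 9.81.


Total head at each section: H = z + p/(rho*g) + V^2/(2g).
H1 = 32.0 + 255*1000/(1000*9.81) + 2.85^2/(2*9.81)
   = 32.0 + 25.994 + 0.414
   = 58.408 m.
H2 = 17.5 + 317*1000/(1000*9.81) + 1.34^2/(2*9.81)
   = 17.5 + 32.314 + 0.0915
   = 49.905 m.
h_L = H1 - H2 = 58.408 - 49.905 = 8.502 m.

8.502


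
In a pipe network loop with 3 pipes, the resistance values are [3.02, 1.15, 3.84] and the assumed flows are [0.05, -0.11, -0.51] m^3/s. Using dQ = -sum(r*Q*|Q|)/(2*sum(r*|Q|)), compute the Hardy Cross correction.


Numerator terms (r*Q*|Q|): 3.02*0.05*|0.05| = 0.0076; 1.15*-0.11*|-0.11| = -0.0139; 3.84*-0.51*|-0.51| = -0.9988.
Sum of numerator = -1.0051.
Denominator terms (r*|Q|): 3.02*|0.05| = 0.151; 1.15*|-0.11| = 0.1265; 3.84*|-0.51| = 1.9584.
2 * sum of denominator = 2 * 2.2359 = 4.4718.
dQ = --1.0051 / 4.4718 = 0.2248 m^3/s.

0.2248


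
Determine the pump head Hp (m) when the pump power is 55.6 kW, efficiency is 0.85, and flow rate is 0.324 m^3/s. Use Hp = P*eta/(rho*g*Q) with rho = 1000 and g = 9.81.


Pump head formula: Hp = P * eta / (rho * g * Q).
Numerator: P * eta = 55.6 * 1000 * 0.85 = 47260.0 W.
Denominator: rho * g * Q = 1000 * 9.81 * 0.324 = 3178.44.
Hp = 47260.0 / 3178.44 = 14.87 m.

14.87


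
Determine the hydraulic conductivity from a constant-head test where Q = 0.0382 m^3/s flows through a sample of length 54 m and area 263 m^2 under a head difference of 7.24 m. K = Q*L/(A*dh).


From K = Q*L / (A*dh):
Numerator: Q*L = 0.0382 * 54 = 2.0628.
Denominator: A*dh = 263 * 7.24 = 1904.12.
K = 2.0628 / 1904.12 = 0.001083 m/s.

0.001083


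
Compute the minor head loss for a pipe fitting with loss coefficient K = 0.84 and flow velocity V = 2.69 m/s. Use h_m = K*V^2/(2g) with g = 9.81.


Minor loss formula: h_m = K * V^2/(2g).
V^2 = 2.69^2 = 7.2361.
V^2/(2g) = 7.2361 / 19.62 = 0.3688 m.
h_m = 0.84 * 0.3688 = 0.3098 m.

0.3098


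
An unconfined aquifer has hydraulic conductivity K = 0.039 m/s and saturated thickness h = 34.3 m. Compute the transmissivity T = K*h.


Transmissivity is defined as T = K * h.
T = 0.039 * 34.3
  = 1.3377 m^2/s.

1.3377


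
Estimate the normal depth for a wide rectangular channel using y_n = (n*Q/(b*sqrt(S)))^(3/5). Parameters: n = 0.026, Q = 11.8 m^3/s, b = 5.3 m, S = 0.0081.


We use the wide-channel approximation y_n = (n*Q/(b*sqrt(S)))^(3/5).
sqrt(S) = sqrt(0.0081) = 0.09.
Numerator: n*Q = 0.026 * 11.8 = 0.3068.
Denominator: b*sqrt(S) = 5.3 * 0.09 = 0.477.
arg = 0.6432.
y_n = 0.6432^(3/5) = 0.7674 m.

0.7674


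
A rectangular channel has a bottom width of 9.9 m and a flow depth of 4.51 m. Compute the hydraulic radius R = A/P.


For a rectangular section:
Flow area A = b * y = 9.9 * 4.51 = 44.65 m^2.
Wetted perimeter P = b + 2y = 9.9 + 2*4.51 = 18.92 m.
Hydraulic radius R = A/P = 44.65 / 18.92 = 2.3599 m.

2.3599


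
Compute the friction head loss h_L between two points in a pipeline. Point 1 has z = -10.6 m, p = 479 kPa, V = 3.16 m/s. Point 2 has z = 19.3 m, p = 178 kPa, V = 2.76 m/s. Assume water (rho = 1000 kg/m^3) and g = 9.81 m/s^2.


Total head at each section: H = z + p/(rho*g) + V^2/(2g).
H1 = -10.6 + 479*1000/(1000*9.81) + 3.16^2/(2*9.81)
   = -10.6 + 48.828 + 0.509
   = 38.737 m.
H2 = 19.3 + 178*1000/(1000*9.81) + 2.76^2/(2*9.81)
   = 19.3 + 18.145 + 0.3883
   = 37.833 m.
h_L = H1 - H2 = 38.737 - 37.833 = 0.904 m.

0.904


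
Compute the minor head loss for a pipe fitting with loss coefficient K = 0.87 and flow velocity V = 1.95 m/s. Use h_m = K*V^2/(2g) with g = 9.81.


Minor loss formula: h_m = K * V^2/(2g).
V^2 = 1.95^2 = 3.8025.
V^2/(2g) = 3.8025 / 19.62 = 0.1938 m.
h_m = 0.87 * 0.1938 = 0.1686 m.

0.1686


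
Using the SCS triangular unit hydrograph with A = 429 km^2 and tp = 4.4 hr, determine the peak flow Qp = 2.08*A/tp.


SCS formula: Qp = 2.08 * A / tp.
Qp = 2.08 * 429 / 4.4
   = 892.32 / 4.4
   = 202.8 m^3/s per cm.

202.8


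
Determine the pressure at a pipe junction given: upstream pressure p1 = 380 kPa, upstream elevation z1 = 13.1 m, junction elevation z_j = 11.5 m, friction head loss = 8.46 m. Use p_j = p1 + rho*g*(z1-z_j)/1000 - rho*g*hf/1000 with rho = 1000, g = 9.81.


Junction pressure: p_j = p1 + rho*g*(z1 - z_j)/1000 - rho*g*hf/1000.
Elevation term = 1000*9.81*(13.1 - 11.5)/1000 = 15.696 kPa.
Friction term = 1000*9.81*8.46/1000 = 82.993 kPa.
p_j = 380 + 15.696 - 82.993 = 312.7 kPa.

312.7


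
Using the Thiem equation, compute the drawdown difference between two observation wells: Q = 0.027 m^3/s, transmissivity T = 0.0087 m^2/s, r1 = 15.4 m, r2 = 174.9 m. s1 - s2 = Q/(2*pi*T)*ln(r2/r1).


Thiem equation: s1 - s2 = Q/(2*pi*T) * ln(r2/r1).
ln(r2/r1) = ln(174.9/15.4) = 2.4298.
Q/(2*pi*T) = 0.027 / (2*pi*0.0087) = 0.027 / 0.0547 = 0.4939.
s1 - s2 = 0.4939 * 2.4298 = 1.2002 m.

1.2002


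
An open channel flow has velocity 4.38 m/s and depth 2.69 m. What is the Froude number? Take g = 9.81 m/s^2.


The Froude number is defined as Fr = V / sqrt(g*y).
g*y = 9.81 * 2.69 = 26.3889.
sqrt(g*y) = sqrt(26.3889) = 5.137.
Fr = 4.38 / 5.137 = 0.8526.

0.8526


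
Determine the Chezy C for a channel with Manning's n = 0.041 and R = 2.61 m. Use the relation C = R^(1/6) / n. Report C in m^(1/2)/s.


The Chezy coefficient relates to Manning's n through C = R^(1/6) / n.
R^(1/6) = 2.61^(1/6) = 1.173384.
C = 1.173384 / 0.041 = 28.62 m^(1/2)/s.

28.62


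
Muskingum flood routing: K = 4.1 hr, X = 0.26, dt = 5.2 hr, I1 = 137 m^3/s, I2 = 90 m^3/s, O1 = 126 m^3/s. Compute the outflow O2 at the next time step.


Muskingum coefficients:
denom = 2*K*(1-X) + dt = 2*4.1*(1-0.26) + 5.2 = 11.268.
C0 = (dt - 2*K*X)/denom = (5.2 - 2*4.1*0.26)/11.268 = 0.2723.
C1 = (dt + 2*K*X)/denom = (5.2 + 2*4.1*0.26)/11.268 = 0.6507.
C2 = (2*K*(1-X) - dt)/denom = 0.077.
O2 = C0*I2 + C1*I1 + C2*O1
   = 0.2723*90 + 0.6507*137 + 0.077*126
   = 123.36 m^3/s.

123.36


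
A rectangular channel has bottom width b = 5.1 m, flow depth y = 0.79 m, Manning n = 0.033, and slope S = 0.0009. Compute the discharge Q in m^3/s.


For a rectangular channel, the cross-sectional area A = b * y = 5.1 * 0.79 = 4.03 m^2.
The wetted perimeter P = b + 2y = 5.1 + 2*0.79 = 6.68 m.
Hydraulic radius R = A/P = 4.03/6.68 = 0.6031 m.
Velocity V = (1/n)*R^(2/3)*S^(1/2) = (1/0.033)*0.6031^(2/3)*0.0009^(1/2) = 0.649 m/s.
Discharge Q = A * V = 4.03 * 0.649 = 2.615 m^3/s.

2.615


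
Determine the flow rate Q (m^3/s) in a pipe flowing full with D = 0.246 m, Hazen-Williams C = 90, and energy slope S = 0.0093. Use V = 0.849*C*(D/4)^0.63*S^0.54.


For a full circular pipe, R = D/4 = 0.246/4 = 0.0615 m.
V = 0.849 * 90 * 0.0615^0.63 * 0.0093^0.54
  = 0.849 * 90 * 0.17258 * 0.07998
  = 1.0547 m/s.
Pipe area A = pi*D^2/4 = pi*0.246^2/4 = 0.0475 m^2.
Q = A * V = 0.0475 * 1.0547 = 0.0501 m^3/s.

0.0501


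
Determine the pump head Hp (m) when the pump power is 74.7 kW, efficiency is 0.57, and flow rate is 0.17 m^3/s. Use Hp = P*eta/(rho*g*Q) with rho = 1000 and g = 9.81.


Pump head formula: Hp = P * eta / (rho * g * Q).
Numerator: P * eta = 74.7 * 1000 * 0.57 = 42579.0 W.
Denominator: rho * g * Q = 1000 * 9.81 * 0.17 = 1667.7.
Hp = 42579.0 / 1667.7 = 25.53 m.

25.53


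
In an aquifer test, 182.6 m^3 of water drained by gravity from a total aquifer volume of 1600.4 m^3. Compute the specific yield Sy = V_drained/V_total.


Specific yield Sy = Volume drained / Total volume.
Sy = 182.6 / 1600.4
   = 0.1141.

0.1141


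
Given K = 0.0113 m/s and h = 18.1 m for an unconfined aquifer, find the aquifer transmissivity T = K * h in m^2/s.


Transmissivity is defined as T = K * h.
T = 0.0113 * 18.1
  = 0.2045 m^2/s.

0.2045


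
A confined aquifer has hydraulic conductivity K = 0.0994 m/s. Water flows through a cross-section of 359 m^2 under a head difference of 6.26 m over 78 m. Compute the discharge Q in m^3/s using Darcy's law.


Darcy's law: Q = K * A * i, where i = dh/L.
Hydraulic gradient i = 6.26 / 78 = 0.080256.
Q = 0.0994 * 359 * 0.080256
  = 2.8639 m^3/s.

2.8639


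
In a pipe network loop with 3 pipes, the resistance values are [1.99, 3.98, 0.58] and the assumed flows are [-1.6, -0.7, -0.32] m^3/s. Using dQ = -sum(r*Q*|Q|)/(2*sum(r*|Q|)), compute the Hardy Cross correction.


Numerator terms (r*Q*|Q|): 1.99*-1.6*|-1.6| = -5.0944; 3.98*-0.7*|-0.7| = -1.9502; 0.58*-0.32*|-0.32| = -0.0594.
Sum of numerator = -7.104.
Denominator terms (r*|Q|): 1.99*|-1.6| = 3.184; 3.98*|-0.7| = 2.786; 0.58*|-0.32| = 0.1856.
2 * sum of denominator = 2 * 6.1556 = 12.3112.
dQ = --7.104 / 12.3112 = 0.577 m^3/s.

0.577


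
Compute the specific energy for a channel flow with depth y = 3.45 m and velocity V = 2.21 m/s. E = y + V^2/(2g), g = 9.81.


Specific energy E = y + V^2/(2g).
Velocity head = V^2/(2g) = 2.21^2 / (2*9.81) = 4.8841 / 19.62 = 0.2489 m.
E = 3.45 + 0.2489 = 3.6989 m.

3.6989


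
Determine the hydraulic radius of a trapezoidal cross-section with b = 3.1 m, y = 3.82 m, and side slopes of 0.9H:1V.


For a trapezoidal section with side slope z:
A = (b + z*y)*y = (3.1 + 0.9*3.82)*3.82 = 24.975 m^2.
P = b + 2*y*sqrt(1 + z^2) = 3.1 + 2*3.82*sqrt(1 + 0.9^2) = 13.379 m.
R = A/P = 24.975 / 13.379 = 1.8668 m.

1.8668


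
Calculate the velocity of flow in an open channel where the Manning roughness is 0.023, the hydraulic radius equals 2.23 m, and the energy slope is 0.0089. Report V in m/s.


Manning's equation gives V = (1/n) * R^(2/3) * S^(1/2).
First, compute R^(2/3) = 2.23^(2/3) = 1.7069.
Next, S^(1/2) = 0.0089^(1/2) = 0.09434.
Then 1/n = 1/0.023 = 43.48.
V = 43.48 * 1.7069 * 0.09434 = 7.0012 m/s.

7.0012


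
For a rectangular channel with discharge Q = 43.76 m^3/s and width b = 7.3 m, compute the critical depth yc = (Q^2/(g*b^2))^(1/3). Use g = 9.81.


Using yc = (Q^2 / (g * b^2))^(1/3):
Q^2 = 43.76^2 = 1914.94.
g * b^2 = 9.81 * 7.3^2 = 9.81 * 53.29 = 522.77.
Q^2 / (g*b^2) = 1914.94 / 522.77 = 3.6631.
yc = 3.6631^(1/3) = 1.5415 m.

1.5415


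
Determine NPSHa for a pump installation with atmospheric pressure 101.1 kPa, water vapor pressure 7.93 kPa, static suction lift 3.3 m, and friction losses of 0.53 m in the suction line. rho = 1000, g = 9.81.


NPSHa = p_atm/(rho*g) - z_s - hf_s - p_vap/(rho*g).
p_atm/(rho*g) = 101.1*1000 / (1000*9.81) = 10.306 m.
p_vap/(rho*g) = 7.93*1000 / (1000*9.81) = 0.808 m.
NPSHa = 10.306 - 3.3 - 0.53 - 0.808
      = 5.67 m.

5.67


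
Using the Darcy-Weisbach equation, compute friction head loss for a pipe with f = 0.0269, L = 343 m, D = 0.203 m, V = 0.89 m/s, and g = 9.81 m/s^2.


Darcy-Weisbach equation: h_f = f * (L/D) * V^2/(2g).
f * L/D = 0.0269 * 343/0.203 = 45.4517.
V^2/(2g) = 0.89^2 / (2*9.81) = 0.7921 / 19.62 = 0.0404 m.
h_f = 45.4517 * 0.0404 = 1.835 m.

1.835


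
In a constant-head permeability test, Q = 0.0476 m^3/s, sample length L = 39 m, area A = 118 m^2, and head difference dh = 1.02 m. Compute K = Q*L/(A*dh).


From K = Q*L / (A*dh):
Numerator: Q*L = 0.0476 * 39 = 1.8564.
Denominator: A*dh = 118 * 1.02 = 120.36.
K = 1.8564 / 120.36 = 0.015424 m/s.

0.015424


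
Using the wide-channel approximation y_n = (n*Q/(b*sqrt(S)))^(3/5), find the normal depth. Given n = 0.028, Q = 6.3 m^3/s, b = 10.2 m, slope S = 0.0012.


We use the wide-channel approximation y_n = (n*Q/(b*sqrt(S)))^(3/5).
sqrt(S) = sqrt(0.0012) = 0.034641.
Numerator: n*Q = 0.028 * 6.3 = 0.1764.
Denominator: b*sqrt(S) = 10.2 * 0.034641 = 0.353338.
arg = 0.4992.
y_n = 0.4992^(3/5) = 0.6592 m.

0.6592


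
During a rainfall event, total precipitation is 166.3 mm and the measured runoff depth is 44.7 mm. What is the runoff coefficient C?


The runoff coefficient C = runoff depth / rainfall depth.
C = 44.7 / 166.3
  = 0.2688.

0.2688


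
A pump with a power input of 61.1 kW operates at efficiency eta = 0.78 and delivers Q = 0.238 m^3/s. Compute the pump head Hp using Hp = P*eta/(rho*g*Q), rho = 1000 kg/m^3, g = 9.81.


Pump head formula: Hp = P * eta / (rho * g * Q).
Numerator: P * eta = 61.1 * 1000 * 0.78 = 47658.0 W.
Denominator: rho * g * Q = 1000 * 9.81 * 0.238 = 2334.78.
Hp = 47658.0 / 2334.78 = 20.41 m.

20.41


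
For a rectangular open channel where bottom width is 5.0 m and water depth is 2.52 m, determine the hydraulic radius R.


For a rectangular section:
Flow area A = b * y = 5.0 * 2.52 = 12.6 m^2.
Wetted perimeter P = b + 2y = 5.0 + 2*2.52 = 10.04 m.
Hydraulic radius R = A/P = 12.6 / 10.04 = 1.255 m.

1.255


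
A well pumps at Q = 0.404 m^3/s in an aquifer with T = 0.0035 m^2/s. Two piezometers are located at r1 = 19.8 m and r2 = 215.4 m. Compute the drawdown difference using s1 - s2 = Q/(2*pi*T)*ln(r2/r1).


Thiem equation: s1 - s2 = Q/(2*pi*T) * ln(r2/r1).
ln(r2/r1) = ln(215.4/19.8) = 2.3868.
Q/(2*pi*T) = 0.404 / (2*pi*0.0035) = 0.404 / 0.022 = 18.371.
s1 - s2 = 18.371 * 2.3868 = 43.8482 m.

43.8482


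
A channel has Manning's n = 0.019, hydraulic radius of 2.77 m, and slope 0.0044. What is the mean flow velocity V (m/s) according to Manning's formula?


Manning's equation gives V = (1/n) * R^(2/3) * S^(1/2).
First, compute R^(2/3) = 2.77^(2/3) = 1.9724.
Next, S^(1/2) = 0.0044^(1/2) = 0.066332.
Then 1/n = 1/0.019 = 52.63.
V = 52.63 * 1.9724 * 0.066332 = 6.8859 m/s.

6.8859


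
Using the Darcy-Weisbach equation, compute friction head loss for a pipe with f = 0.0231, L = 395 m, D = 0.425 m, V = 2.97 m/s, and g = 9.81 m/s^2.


Darcy-Weisbach equation: h_f = f * (L/D) * V^2/(2g).
f * L/D = 0.0231 * 395/0.425 = 21.4694.
V^2/(2g) = 2.97^2 / (2*9.81) = 8.8209 / 19.62 = 0.4496 m.
h_f = 21.4694 * 0.4496 = 9.652 m.

9.652


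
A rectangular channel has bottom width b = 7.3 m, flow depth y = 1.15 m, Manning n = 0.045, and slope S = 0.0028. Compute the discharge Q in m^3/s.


For a rectangular channel, the cross-sectional area A = b * y = 7.3 * 1.15 = 8.39 m^2.
The wetted perimeter P = b + 2y = 7.3 + 2*1.15 = 9.6 m.
Hydraulic radius R = A/P = 8.39/9.6 = 0.8745 m.
Velocity V = (1/n)*R^(2/3)*S^(1/2) = (1/0.045)*0.8745^(2/3)*0.0028^(1/2) = 1.0753 m/s.
Discharge Q = A * V = 8.39 * 1.0753 = 9.027 m^3/s.

9.027


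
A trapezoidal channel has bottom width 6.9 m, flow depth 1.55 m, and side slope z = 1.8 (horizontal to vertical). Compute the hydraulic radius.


For a trapezoidal section with side slope z:
A = (b + z*y)*y = (6.9 + 1.8*1.55)*1.55 = 15.02 m^2.
P = b + 2*y*sqrt(1 + z^2) = 6.9 + 2*1.55*sqrt(1 + 1.8^2) = 13.283 m.
R = A/P = 15.02 / 13.283 = 1.1307 m.

1.1307


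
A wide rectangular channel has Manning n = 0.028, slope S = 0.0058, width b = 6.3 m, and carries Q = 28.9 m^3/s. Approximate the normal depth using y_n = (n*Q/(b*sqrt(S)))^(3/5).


We use the wide-channel approximation y_n = (n*Q/(b*sqrt(S)))^(3/5).
sqrt(S) = sqrt(0.0058) = 0.076158.
Numerator: n*Q = 0.028 * 28.9 = 0.8092.
Denominator: b*sqrt(S) = 6.3 * 0.076158 = 0.479795.
arg = 1.6866.
y_n = 1.6866^(3/5) = 1.3684 m.

1.3684


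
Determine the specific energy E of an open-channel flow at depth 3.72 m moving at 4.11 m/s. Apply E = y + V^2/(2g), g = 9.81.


Specific energy E = y + V^2/(2g).
Velocity head = V^2/(2g) = 4.11^2 / (2*9.81) = 16.8921 / 19.62 = 0.861 m.
E = 3.72 + 0.861 = 4.581 m.

4.581


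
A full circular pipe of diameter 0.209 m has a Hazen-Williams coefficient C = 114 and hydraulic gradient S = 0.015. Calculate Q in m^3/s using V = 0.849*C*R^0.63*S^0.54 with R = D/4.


For a full circular pipe, R = D/4 = 0.209/4 = 0.0522 m.
V = 0.849 * 114 * 0.0522^0.63 * 0.015^0.54
  = 0.849 * 114 * 0.155738 * 0.103535
  = 1.5606 m/s.
Pipe area A = pi*D^2/4 = pi*0.209^2/4 = 0.0343 m^2.
Q = A * V = 0.0343 * 1.5606 = 0.0535 m^3/s.

0.0535


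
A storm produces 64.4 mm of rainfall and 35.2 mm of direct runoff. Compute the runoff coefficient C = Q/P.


The runoff coefficient C = runoff depth / rainfall depth.
C = 35.2 / 64.4
  = 0.5466.

0.5466


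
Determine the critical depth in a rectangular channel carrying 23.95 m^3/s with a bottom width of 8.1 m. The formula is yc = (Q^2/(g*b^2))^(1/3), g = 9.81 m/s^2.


Using yc = (Q^2 / (g * b^2))^(1/3):
Q^2 = 23.95^2 = 573.6.
g * b^2 = 9.81 * 8.1^2 = 9.81 * 65.61 = 643.63.
Q^2 / (g*b^2) = 573.6 / 643.63 = 0.8912.
yc = 0.8912^(1/3) = 0.9623 m.

0.9623


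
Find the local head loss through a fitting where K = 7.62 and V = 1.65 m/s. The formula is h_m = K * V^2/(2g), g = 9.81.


Minor loss formula: h_m = K * V^2/(2g).
V^2 = 1.65^2 = 2.7225.
V^2/(2g) = 2.7225 / 19.62 = 0.1388 m.
h_m = 7.62 * 0.1388 = 1.0574 m.

1.0574


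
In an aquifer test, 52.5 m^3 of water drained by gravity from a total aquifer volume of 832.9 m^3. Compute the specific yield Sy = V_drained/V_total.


Specific yield Sy = Volume drained / Total volume.
Sy = 52.5 / 832.9
   = 0.063.

0.063


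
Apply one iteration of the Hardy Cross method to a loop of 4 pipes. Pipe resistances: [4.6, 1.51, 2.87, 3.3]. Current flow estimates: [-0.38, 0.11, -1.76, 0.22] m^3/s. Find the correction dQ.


Numerator terms (r*Q*|Q|): 4.6*-0.38*|-0.38| = -0.6642; 1.51*0.11*|0.11| = 0.0183; 2.87*-1.76*|-1.76| = -8.8901; 3.3*0.22*|0.22| = 0.1597.
Sum of numerator = -9.3764.
Denominator terms (r*|Q|): 4.6*|-0.38| = 1.748; 1.51*|0.11| = 0.1661; 2.87*|-1.76| = 5.0512; 3.3*|0.22| = 0.726.
2 * sum of denominator = 2 * 7.6913 = 15.3826.
dQ = --9.3764 / 15.3826 = 0.6095 m^3/s.

0.6095


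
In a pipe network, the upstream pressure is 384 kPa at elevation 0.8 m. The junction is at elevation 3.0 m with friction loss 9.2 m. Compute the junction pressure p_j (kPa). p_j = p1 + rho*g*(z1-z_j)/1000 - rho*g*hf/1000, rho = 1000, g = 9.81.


Junction pressure: p_j = p1 + rho*g*(z1 - z_j)/1000 - rho*g*hf/1000.
Elevation term = 1000*9.81*(0.8 - 3.0)/1000 = -21.582 kPa.
Friction term = 1000*9.81*9.2/1000 = 90.252 kPa.
p_j = 384 + -21.582 - 90.252 = 272.17 kPa.

272.17


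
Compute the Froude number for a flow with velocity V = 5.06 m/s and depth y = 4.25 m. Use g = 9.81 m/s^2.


The Froude number is defined as Fr = V / sqrt(g*y).
g*y = 9.81 * 4.25 = 41.6925.
sqrt(g*y) = sqrt(41.6925) = 6.457.
Fr = 5.06 / 6.457 = 0.7836.

0.7836


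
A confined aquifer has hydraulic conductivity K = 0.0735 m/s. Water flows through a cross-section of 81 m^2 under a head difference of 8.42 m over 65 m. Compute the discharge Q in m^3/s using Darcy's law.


Darcy's law: Q = K * A * i, where i = dh/L.
Hydraulic gradient i = 8.42 / 65 = 0.129538.
Q = 0.0735 * 81 * 0.129538
  = 0.7712 m^3/s.

0.7712


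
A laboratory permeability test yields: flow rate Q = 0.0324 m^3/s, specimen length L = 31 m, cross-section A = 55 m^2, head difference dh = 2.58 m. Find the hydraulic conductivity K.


From K = Q*L / (A*dh):
Numerator: Q*L = 0.0324 * 31 = 1.0044.
Denominator: A*dh = 55 * 2.58 = 141.9.
K = 1.0044 / 141.9 = 0.007078 m/s.

0.007078


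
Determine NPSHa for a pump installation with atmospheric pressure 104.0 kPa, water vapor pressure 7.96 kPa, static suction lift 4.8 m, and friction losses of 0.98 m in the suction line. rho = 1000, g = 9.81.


NPSHa = p_atm/(rho*g) - z_s - hf_s - p_vap/(rho*g).
p_atm/(rho*g) = 104.0*1000 / (1000*9.81) = 10.601 m.
p_vap/(rho*g) = 7.96*1000 / (1000*9.81) = 0.811 m.
NPSHa = 10.601 - 4.8 - 0.98 - 0.811
      = 4.01 m.

4.01


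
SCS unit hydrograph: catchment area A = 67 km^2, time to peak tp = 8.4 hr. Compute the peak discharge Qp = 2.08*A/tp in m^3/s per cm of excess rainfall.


SCS formula: Qp = 2.08 * A / tp.
Qp = 2.08 * 67 / 8.4
   = 139.36 / 8.4
   = 16.59 m^3/s per cm.

16.59


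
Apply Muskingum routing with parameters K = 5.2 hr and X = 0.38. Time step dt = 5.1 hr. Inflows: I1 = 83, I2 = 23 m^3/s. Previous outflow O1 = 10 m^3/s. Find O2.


Muskingum coefficients:
denom = 2*K*(1-X) + dt = 2*5.2*(1-0.38) + 5.1 = 11.548.
C0 = (dt - 2*K*X)/denom = (5.1 - 2*5.2*0.38)/11.548 = 0.0994.
C1 = (dt + 2*K*X)/denom = (5.1 + 2*5.2*0.38)/11.548 = 0.7839.
C2 = (2*K*(1-X) - dt)/denom = 0.1167.
O2 = C0*I2 + C1*I1 + C2*O1
   = 0.0994*23 + 0.7839*83 + 0.1167*10
   = 68.51 m^3/s.

68.51


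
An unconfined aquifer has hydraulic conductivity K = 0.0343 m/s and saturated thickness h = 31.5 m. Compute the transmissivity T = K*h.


Transmissivity is defined as T = K * h.
T = 0.0343 * 31.5
  = 1.0804 m^2/s.

1.0804


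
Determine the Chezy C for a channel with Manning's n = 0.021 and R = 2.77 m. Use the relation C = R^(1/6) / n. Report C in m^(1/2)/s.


The Chezy coefficient relates to Manning's n through C = R^(1/6) / n.
R^(1/6) = 2.77^(1/6) = 1.185077.
C = 1.185077 / 0.021 = 56.43 m^(1/2)/s.

56.43


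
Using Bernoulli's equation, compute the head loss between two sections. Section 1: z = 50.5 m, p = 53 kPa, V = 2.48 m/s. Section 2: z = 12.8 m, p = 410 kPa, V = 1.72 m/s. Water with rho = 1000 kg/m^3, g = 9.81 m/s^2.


Total head at each section: H = z + p/(rho*g) + V^2/(2g).
H1 = 50.5 + 53*1000/(1000*9.81) + 2.48^2/(2*9.81)
   = 50.5 + 5.403 + 0.3135
   = 56.216 m.
H2 = 12.8 + 410*1000/(1000*9.81) + 1.72^2/(2*9.81)
   = 12.8 + 41.794 + 0.1508
   = 54.745 m.
h_L = H1 - H2 = 56.216 - 54.745 = 1.471 m.

1.471


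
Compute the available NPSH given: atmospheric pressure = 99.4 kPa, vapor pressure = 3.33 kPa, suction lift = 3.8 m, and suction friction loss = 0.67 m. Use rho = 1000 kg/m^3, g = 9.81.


NPSHa = p_atm/(rho*g) - z_s - hf_s - p_vap/(rho*g).
p_atm/(rho*g) = 99.4*1000 / (1000*9.81) = 10.133 m.
p_vap/(rho*g) = 3.33*1000 / (1000*9.81) = 0.339 m.
NPSHa = 10.133 - 3.8 - 0.67 - 0.339
      = 5.32 m.

5.32


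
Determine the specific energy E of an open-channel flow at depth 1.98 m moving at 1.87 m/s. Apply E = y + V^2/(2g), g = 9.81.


Specific energy E = y + V^2/(2g).
Velocity head = V^2/(2g) = 1.87^2 / (2*9.81) = 3.4969 / 19.62 = 0.1782 m.
E = 1.98 + 0.1782 = 2.1582 m.

2.1582


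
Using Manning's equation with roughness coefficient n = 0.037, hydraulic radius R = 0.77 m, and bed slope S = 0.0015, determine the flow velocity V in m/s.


Manning's equation gives V = (1/n) * R^(2/3) * S^(1/2).
First, compute R^(2/3) = 0.77^(2/3) = 0.8401.
Next, S^(1/2) = 0.0015^(1/2) = 0.03873.
Then 1/n = 1/0.037 = 27.03.
V = 27.03 * 0.8401 * 0.03873 = 0.8794 m/s.

0.8794


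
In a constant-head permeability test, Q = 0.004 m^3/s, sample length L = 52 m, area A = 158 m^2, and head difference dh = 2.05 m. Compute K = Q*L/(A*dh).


From K = Q*L / (A*dh):
Numerator: Q*L = 0.004 * 52 = 0.208.
Denominator: A*dh = 158 * 2.05 = 323.9.
K = 0.208 / 323.9 = 0.000642 m/s.

0.000642


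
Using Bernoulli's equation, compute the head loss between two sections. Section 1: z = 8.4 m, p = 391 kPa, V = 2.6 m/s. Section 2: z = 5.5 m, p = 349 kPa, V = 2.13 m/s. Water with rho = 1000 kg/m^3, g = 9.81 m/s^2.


Total head at each section: H = z + p/(rho*g) + V^2/(2g).
H1 = 8.4 + 391*1000/(1000*9.81) + 2.6^2/(2*9.81)
   = 8.4 + 39.857 + 0.3445
   = 48.602 m.
H2 = 5.5 + 349*1000/(1000*9.81) + 2.13^2/(2*9.81)
   = 5.5 + 35.576 + 0.2312
   = 41.307 m.
h_L = H1 - H2 = 48.602 - 41.307 = 7.295 m.

7.295


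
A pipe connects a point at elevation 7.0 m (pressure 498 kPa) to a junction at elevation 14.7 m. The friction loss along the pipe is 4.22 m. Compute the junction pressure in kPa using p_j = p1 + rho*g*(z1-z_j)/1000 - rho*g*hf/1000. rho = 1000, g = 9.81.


Junction pressure: p_j = p1 + rho*g*(z1 - z_j)/1000 - rho*g*hf/1000.
Elevation term = 1000*9.81*(7.0 - 14.7)/1000 = -75.537 kPa.
Friction term = 1000*9.81*4.22/1000 = 41.398 kPa.
p_j = 498 + -75.537 - 41.398 = 381.06 kPa.

381.06


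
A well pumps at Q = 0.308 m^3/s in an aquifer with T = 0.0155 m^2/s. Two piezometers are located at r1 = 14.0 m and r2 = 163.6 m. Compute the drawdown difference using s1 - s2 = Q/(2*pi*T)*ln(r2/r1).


Thiem equation: s1 - s2 = Q/(2*pi*T) * ln(r2/r1).
ln(r2/r1) = ln(163.6/14.0) = 2.4584.
Q/(2*pi*T) = 0.308 / (2*pi*0.0155) = 0.308 / 0.0974 = 3.1626.
s1 - s2 = 3.1626 * 2.4584 = 7.7747 m.

7.7747


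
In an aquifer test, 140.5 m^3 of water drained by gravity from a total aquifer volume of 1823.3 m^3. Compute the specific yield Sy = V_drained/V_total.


Specific yield Sy = Volume drained / Total volume.
Sy = 140.5 / 1823.3
   = 0.0771.

0.0771


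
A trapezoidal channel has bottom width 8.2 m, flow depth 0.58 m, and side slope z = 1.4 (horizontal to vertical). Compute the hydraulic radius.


For a trapezoidal section with side slope z:
A = (b + z*y)*y = (8.2 + 1.4*0.58)*0.58 = 5.227 m^2.
P = b + 2*y*sqrt(1 + z^2) = 8.2 + 2*0.58*sqrt(1 + 1.4^2) = 10.196 m.
R = A/P = 5.227 / 10.196 = 0.5127 m.

0.5127


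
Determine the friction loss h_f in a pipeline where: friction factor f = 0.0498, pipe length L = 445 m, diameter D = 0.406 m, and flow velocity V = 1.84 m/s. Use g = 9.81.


Darcy-Weisbach equation: h_f = f * (L/D) * V^2/(2g).
f * L/D = 0.0498 * 445/0.406 = 54.5837.
V^2/(2g) = 1.84^2 / (2*9.81) = 3.3856 / 19.62 = 0.1726 m.
h_f = 54.5837 * 0.1726 = 9.419 m.

9.419


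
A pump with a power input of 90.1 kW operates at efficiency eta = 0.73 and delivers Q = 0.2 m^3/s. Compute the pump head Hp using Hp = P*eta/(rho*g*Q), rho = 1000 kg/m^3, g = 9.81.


Pump head formula: Hp = P * eta / (rho * g * Q).
Numerator: P * eta = 90.1 * 1000 * 0.73 = 65773.0 W.
Denominator: rho * g * Q = 1000 * 9.81 * 0.2 = 1962.0.
Hp = 65773.0 / 1962.0 = 33.52 m.

33.52


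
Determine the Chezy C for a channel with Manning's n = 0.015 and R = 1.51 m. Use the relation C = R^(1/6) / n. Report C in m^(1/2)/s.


The Chezy coefficient relates to Manning's n through C = R^(1/6) / n.
R^(1/6) = 1.51^(1/6) = 1.071099.
C = 1.071099 / 0.015 = 71.41 m^(1/2)/s.

71.41


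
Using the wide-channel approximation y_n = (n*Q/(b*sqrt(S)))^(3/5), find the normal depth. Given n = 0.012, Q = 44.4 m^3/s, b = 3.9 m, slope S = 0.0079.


We use the wide-channel approximation y_n = (n*Q/(b*sqrt(S)))^(3/5).
sqrt(S) = sqrt(0.0079) = 0.088882.
Numerator: n*Q = 0.012 * 44.4 = 0.5328.
Denominator: b*sqrt(S) = 3.9 * 0.088882 = 0.34664.
arg = 1.537.
y_n = 1.537^(3/5) = 1.2942 m.

1.2942


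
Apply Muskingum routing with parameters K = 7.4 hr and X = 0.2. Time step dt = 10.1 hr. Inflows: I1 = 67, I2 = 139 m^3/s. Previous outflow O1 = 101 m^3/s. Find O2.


Muskingum coefficients:
denom = 2*K*(1-X) + dt = 2*7.4*(1-0.2) + 10.1 = 21.94.
C0 = (dt - 2*K*X)/denom = (10.1 - 2*7.4*0.2)/21.94 = 0.3254.
C1 = (dt + 2*K*X)/denom = (10.1 + 2*7.4*0.2)/21.94 = 0.5953.
C2 = (2*K*(1-X) - dt)/denom = 0.0793.
O2 = C0*I2 + C1*I1 + C2*O1
   = 0.3254*139 + 0.5953*67 + 0.0793*101
   = 93.13 m^3/s.

93.13


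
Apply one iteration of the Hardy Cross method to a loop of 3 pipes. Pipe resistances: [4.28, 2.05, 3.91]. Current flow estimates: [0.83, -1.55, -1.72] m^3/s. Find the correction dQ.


Numerator terms (r*Q*|Q|): 4.28*0.83*|0.83| = 2.9485; 2.05*-1.55*|-1.55| = -4.9251; 3.91*-1.72*|-1.72| = -11.5673.
Sum of numerator = -13.544.
Denominator terms (r*|Q|): 4.28*|0.83| = 3.5524; 2.05*|-1.55| = 3.1775; 3.91*|-1.72| = 6.7252.
2 * sum of denominator = 2 * 13.4551 = 26.9102.
dQ = --13.544 / 26.9102 = 0.5033 m^3/s.

0.5033


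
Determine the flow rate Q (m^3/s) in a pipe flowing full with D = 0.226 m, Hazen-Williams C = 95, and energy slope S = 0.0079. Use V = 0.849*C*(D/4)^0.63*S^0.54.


For a full circular pipe, R = D/4 = 0.226/4 = 0.0565 m.
V = 0.849 * 95 * 0.0565^0.63 * 0.0079^0.54
  = 0.849 * 95 * 0.163603 * 0.073235
  = 0.9664 m/s.
Pipe area A = pi*D^2/4 = pi*0.226^2/4 = 0.0401 m^2.
Q = A * V = 0.0401 * 0.9664 = 0.0388 m^3/s.

0.0388


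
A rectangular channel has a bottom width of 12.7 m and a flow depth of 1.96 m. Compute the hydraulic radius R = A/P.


For a rectangular section:
Flow area A = b * y = 12.7 * 1.96 = 24.89 m^2.
Wetted perimeter P = b + 2y = 12.7 + 2*1.96 = 16.62 m.
Hydraulic radius R = A/P = 24.89 / 16.62 = 1.4977 m.

1.4977


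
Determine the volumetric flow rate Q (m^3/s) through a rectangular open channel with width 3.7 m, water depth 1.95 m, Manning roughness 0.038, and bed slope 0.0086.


For a rectangular channel, the cross-sectional area A = b * y = 3.7 * 1.95 = 7.21 m^2.
The wetted perimeter P = b + 2y = 3.7 + 2*1.95 = 7.6 m.
Hydraulic radius R = A/P = 7.21/7.6 = 0.9493 m.
Velocity V = (1/n)*R^(2/3)*S^(1/2) = (1/0.038)*0.9493^(2/3)*0.0086^(1/2) = 2.3573 m/s.
Discharge Q = A * V = 7.21 * 2.3573 = 17.008 m^3/s.

17.008


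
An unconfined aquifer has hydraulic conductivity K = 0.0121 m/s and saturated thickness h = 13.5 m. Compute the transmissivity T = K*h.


Transmissivity is defined as T = K * h.
T = 0.0121 * 13.5
  = 0.1633 m^2/s.

0.1633


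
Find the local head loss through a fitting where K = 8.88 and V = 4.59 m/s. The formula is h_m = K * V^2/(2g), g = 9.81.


Minor loss formula: h_m = K * V^2/(2g).
V^2 = 4.59^2 = 21.0681.
V^2/(2g) = 21.0681 / 19.62 = 1.0738 m.
h_m = 8.88 * 1.0738 = 9.5354 m.

9.5354


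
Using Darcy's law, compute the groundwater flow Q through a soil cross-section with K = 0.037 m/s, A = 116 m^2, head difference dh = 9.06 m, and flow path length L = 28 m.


Darcy's law: Q = K * A * i, where i = dh/L.
Hydraulic gradient i = 9.06 / 28 = 0.323571.
Q = 0.037 * 116 * 0.323571
  = 1.3888 m^3/s.

1.3888


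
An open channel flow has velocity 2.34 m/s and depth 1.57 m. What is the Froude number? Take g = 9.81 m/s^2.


The Froude number is defined as Fr = V / sqrt(g*y).
g*y = 9.81 * 1.57 = 15.4017.
sqrt(g*y) = sqrt(15.4017) = 3.9245.
Fr = 2.34 / 3.9245 = 0.5963.

0.5963


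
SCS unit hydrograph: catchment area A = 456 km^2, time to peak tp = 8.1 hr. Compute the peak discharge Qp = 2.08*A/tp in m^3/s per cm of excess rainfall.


SCS formula: Qp = 2.08 * A / tp.
Qp = 2.08 * 456 / 8.1
   = 948.48 / 8.1
   = 117.1 m^3/s per cm.

117.1


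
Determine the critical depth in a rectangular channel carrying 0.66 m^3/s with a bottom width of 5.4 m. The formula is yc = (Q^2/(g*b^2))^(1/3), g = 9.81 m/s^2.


Using yc = (Q^2 / (g * b^2))^(1/3):
Q^2 = 0.66^2 = 0.44.
g * b^2 = 9.81 * 5.4^2 = 9.81 * 29.16 = 286.06.
Q^2 / (g*b^2) = 0.44 / 286.06 = 0.0015.
yc = 0.0015^(1/3) = 0.115 m.

0.115


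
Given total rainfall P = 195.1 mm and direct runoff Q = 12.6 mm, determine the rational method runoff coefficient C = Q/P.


The runoff coefficient C = runoff depth / rainfall depth.
C = 12.6 / 195.1
  = 0.0646.

0.0646


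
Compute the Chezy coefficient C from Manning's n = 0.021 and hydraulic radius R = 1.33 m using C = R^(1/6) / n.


The Chezy coefficient relates to Manning's n through C = R^(1/6) / n.
R^(1/6) = 1.33^(1/6) = 1.048677.
C = 1.048677 / 0.021 = 49.94 m^(1/2)/s.

49.94


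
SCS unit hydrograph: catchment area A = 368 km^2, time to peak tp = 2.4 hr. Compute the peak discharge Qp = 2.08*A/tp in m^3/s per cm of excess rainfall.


SCS formula: Qp = 2.08 * A / tp.
Qp = 2.08 * 368 / 2.4
   = 765.44 / 2.4
   = 318.93 m^3/s per cm.

318.93


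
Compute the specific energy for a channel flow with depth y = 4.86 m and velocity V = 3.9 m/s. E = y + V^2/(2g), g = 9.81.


Specific energy E = y + V^2/(2g).
Velocity head = V^2/(2g) = 3.9^2 / (2*9.81) = 15.21 / 19.62 = 0.7752 m.
E = 4.86 + 0.7752 = 5.6352 m.

5.6352


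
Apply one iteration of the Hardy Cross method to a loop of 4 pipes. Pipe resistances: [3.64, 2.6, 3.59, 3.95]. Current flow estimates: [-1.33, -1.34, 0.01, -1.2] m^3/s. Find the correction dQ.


Numerator terms (r*Q*|Q|): 3.64*-1.33*|-1.33| = -6.4388; 2.6*-1.34*|-1.34| = -4.6686; 3.59*0.01*|0.01| = 0.0004; 3.95*-1.2*|-1.2| = -5.688.
Sum of numerator = -16.795.
Denominator terms (r*|Q|): 3.64*|-1.33| = 4.8412; 2.6*|-1.34| = 3.484; 3.59*|0.01| = 0.0359; 3.95*|-1.2| = 4.74.
2 * sum of denominator = 2 * 13.1011 = 26.2022.
dQ = --16.795 / 26.2022 = 0.641 m^3/s.

0.641


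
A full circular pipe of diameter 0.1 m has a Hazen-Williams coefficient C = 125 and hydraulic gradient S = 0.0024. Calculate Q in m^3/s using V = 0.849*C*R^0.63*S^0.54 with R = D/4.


For a full circular pipe, R = D/4 = 0.1/4 = 0.025 m.
V = 0.849 * 125 * 0.025^0.63 * 0.0024^0.54
  = 0.849 * 125 * 0.097882 * 0.038487
  = 0.3998 m/s.
Pipe area A = pi*D^2/4 = pi*0.1^2/4 = 0.0079 m^2.
Q = A * V = 0.0079 * 0.3998 = 0.0031 m^3/s.

0.0031


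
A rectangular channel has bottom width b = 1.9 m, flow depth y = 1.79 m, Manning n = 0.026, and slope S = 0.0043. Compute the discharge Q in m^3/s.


For a rectangular channel, the cross-sectional area A = b * y = 1.9 * 1.79 = 3.4 m^2.
The wetted perimeter P = b + 2y = 1.9 + 2*1.79 = 5.48 m.
Hydraulic radius R = A/P = 3.4/5.48 = 0.6206 m.
Velocity V = (1/n)*R^(2/3)*S^(1/2) = (1/0.026)*0.6206^(2/3)*0.0043^(1/2) = 1.835 m/s.
Discharge Q = A * V = 3.4 * 1.835 = 6.241 m^3/s.

6.241


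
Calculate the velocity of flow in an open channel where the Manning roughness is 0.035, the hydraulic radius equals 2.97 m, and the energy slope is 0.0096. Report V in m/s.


Manning's equation gives V = (1/n) * R^(2/3) * S^(1/2).
First, compute R^(2/3) = 2.97^(2/3) = 2.0662.
Next, S^(1/2) = 0.0096^(1/2) = 0.09798.
Then 1/n = 1/0.035 = 28.57.
V = 28.57 * 2.0662 * 0.09798 = 5.7841 m/s.

5.7841


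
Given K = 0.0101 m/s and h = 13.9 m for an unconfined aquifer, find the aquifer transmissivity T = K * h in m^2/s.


Transmissivity is defined as T = K * h.
T = 0.0101 * 13.9
  = 0.1404 m^2/s.

0.1404


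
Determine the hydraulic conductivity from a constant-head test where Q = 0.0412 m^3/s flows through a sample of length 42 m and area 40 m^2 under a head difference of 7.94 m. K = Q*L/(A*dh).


From K = Q*L / (A*dh):
Numerator: Q*L = 0.0412 * 42 = 1.7304.
Denominator: A*dh = 40 * 7.94 = 317.6.
K = 1.7304 / 317.6 = 0.005448 m/s.

0.005448


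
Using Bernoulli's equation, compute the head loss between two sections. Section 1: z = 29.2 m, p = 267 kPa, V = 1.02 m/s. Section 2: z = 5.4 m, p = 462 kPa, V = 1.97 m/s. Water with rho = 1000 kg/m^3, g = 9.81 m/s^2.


Total head at each section: H = z + p/(rho*g) + V^2/(2g).
H1 = 29.2 + 267*1000/(1000*9.81) + 1.02^2/(2*9.81)
   = 29.2 + 27.217 + 0.053
   = 56.47 m.
H2 = 5.4 + 462*1000/(1000*9.81) + 1.97^2/(2*9.81)
   = 5.4 + 47.095 + 0.1978
   = 52.693 m.
h_L = H1 - H2 = 56.47 - 52.693 = 3.778 m.

3.778


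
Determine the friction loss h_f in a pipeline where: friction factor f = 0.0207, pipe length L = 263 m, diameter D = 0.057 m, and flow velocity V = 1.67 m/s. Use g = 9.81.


Darcy-Weisbach equation: h_f = f * (L/D) * V^2/(2g).
f * L/D = 0.0207 * 263/0.057 = 95.5105.
V^2/(2g) = 1.67^2 / (2*9.81) = 2.7889 / 19.62 = 0.1421 m.
h_f = 95.5105 * 0.1421 = 13.576 m.

13.576


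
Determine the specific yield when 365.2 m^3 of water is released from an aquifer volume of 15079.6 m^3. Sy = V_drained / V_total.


Specific yield Sy = Volume drained / Total volume.
Sy = 365.2 / 15079.6
   = 0.0242.

0.0242


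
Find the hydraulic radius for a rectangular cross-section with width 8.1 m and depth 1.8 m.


For a rectangular section:
Flow area A = b * y = 8.1 * 1.8 = 14.58 m^2.
Wetted perimeter P = b + 2y = 8.1 + 2*1.8 = 11.7 m.
Hydraulic radius R = A/P = 14.58 / 11.7 = 1.2462 m.

1.2462


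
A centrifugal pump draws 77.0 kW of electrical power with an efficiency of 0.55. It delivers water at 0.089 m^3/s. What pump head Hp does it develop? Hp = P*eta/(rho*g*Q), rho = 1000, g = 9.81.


Pump head formula: Hp = P * eta / (rho * g * Q).
Numerator: P * eta = 77.0 * 1000 * 0.55 = 42350.0 W.
Denominator: rho * g * Q = 1000 * 9.81 * 0.089 = 873.09.
Hp = 42350.0 / 873.09 = 48.51 m.

48.51


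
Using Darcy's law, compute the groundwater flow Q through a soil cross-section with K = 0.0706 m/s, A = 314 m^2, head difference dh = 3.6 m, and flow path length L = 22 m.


Darcy's law: Q = K * A * i, where i = dh/L.
Hydraulic gradient i = 3.6 / 22 = 0.163636.
Q = 0.0706 * 314 * 0.163636
  = 3.6276 m^3/s.

3.6276


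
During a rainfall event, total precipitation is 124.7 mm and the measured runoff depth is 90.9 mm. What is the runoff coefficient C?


The runoff coefficient C = runoff depth / rainfall depth.
C = 90.9 / 124.7
  = 0.7289.

0.7289


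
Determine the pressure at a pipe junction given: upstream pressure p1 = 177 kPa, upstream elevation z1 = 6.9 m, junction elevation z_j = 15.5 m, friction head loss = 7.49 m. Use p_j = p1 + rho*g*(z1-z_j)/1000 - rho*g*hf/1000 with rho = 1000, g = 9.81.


Junction pressure: p_j = p1 + rho*g*(z1 - z_j)/1000 - rho*g*hf/1000.
Elevation term = 1000*9.81*(6.9 - 15.5)/1000 = -84.366 kPa.
Friction term = 1000*9.81*7.49/1000 = 73.477 kPa.
p_j = 177 + -84.366 - 73.477 = 19.16 kPa.

19.16


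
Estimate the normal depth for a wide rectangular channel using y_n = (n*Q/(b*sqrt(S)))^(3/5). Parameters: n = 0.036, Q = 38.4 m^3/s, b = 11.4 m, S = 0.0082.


We use the wide-channel approximation y_n = (n*Q/(b*sqrt(S)))^(3/5).
sqrt(S) = sqrt(0.0082) = 0.090554.
Numerator: n*Q = 0.036 * 38.4 = 1.3824.
Denominator: b*sqrt(S) = 11.4 * 0.090554 = 1.032316.
arg = 1.3391.
y_n = 1.3391^(3/5) = 1.1915 m.

1.1915


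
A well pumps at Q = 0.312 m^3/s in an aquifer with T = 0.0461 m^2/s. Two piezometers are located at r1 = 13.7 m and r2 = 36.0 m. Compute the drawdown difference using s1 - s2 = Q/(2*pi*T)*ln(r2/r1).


Thiem equation: s1 - s2 = Q/(2*pi*T) * ln(r2/r1).
ln(r2/r1) = ln(36.0/13.7) = 0.9661.
Q/(2*pi*T) = 0.312 / (2*pi*0.0461) = 0.312 / 0.2897 = 1.0771.
s1 - s2 = 1.0771 * 0.9661 = 1.0407 m.

1.0407


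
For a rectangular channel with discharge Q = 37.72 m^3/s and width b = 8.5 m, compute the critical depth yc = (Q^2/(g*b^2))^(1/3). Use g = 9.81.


Using yc = (Q^2 / (g * b^2))^(1/3):
Q^2 = 37.72^2 = 1422.8.
g * b^2 = 9.81 * 8.5^2 = 9.81 * 72.25 = 708.77.
Q^2 / (g*b^2) = 1422.8 / 708.77 = 2.0074.
yc = 2.0074^(1/3) = 1.2615 m.

1.2615


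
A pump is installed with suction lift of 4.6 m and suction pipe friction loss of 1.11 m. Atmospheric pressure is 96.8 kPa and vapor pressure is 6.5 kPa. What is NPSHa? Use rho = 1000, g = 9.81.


NPSHa = p_atm/(rho*g) - z_s - hf_s - p_vap/(rho*g).
p_atm/(rho*g) = 96.8*1000 / (1000*9.81) = 9.867 m.
p_vap/(rho*g) = 6.5*1000 / (1000*9.81) = 0.663 m.
NPSHa = 9.867 - 4.6 - 1.11 - 0.663
      = 3.49 m.

3.49


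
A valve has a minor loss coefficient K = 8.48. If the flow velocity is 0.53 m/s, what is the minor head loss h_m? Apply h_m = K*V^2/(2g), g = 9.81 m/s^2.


Minor loss formula: h_m = K * V^2/(2g).
V^2 = 0.53^2 = 0.2809.
V^2/(2g) = 0.2809 / 19.62 = 0.0143 m.
h_m = 8.48 * 0.0143 = 0.1214 m.

0.1214


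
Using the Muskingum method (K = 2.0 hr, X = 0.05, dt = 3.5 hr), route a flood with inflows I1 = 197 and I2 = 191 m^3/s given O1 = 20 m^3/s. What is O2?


Muskingum coefficients:
denom = 2*K*(1-X) + dt = 2*2.0*(1-0.05) + 3.5 = 7.3.
C0 = (dt - 2*K*X)/denom = (3.5 - 2*2.0*0.05)/7.3 = 0.4521.
C1 = (dt + 2*K*X)/denom = (3.5 + 2*2.0*0.05)/7.3 = 0.5068.
C2 = (2*K*(1-X) - dt)/denom = 0.0411.
O2 = C0*I2 + C1*I1 + C2*O1
   = 0.4521*191 + 0.5068*197 + 0.0411*20
   = 187.01 m^3/s.

187.01
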